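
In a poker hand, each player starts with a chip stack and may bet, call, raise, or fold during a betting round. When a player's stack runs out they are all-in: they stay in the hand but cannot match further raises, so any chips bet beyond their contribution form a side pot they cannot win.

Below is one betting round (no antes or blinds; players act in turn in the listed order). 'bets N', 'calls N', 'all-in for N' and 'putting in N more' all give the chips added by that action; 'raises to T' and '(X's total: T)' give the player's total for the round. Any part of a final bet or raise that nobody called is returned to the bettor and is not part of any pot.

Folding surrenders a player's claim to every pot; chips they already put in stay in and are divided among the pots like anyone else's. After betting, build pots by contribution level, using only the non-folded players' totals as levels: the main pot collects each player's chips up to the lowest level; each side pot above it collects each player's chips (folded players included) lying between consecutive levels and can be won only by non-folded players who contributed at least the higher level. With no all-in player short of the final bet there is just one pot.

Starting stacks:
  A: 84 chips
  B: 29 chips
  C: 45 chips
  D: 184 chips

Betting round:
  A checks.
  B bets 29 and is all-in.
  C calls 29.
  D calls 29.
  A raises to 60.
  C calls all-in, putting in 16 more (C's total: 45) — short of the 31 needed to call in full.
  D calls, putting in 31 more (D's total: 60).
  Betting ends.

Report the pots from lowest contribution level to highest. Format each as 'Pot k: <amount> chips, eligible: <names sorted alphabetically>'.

Contributions: A=60, B=29, C=45, D=60
Pot levels (distinct totals of non-folded players): 29, 45, 60
Layer 1-29: 29 each from A, B, C, D = 29*4 = 116 chips; eligible A, B, C, D
Layer 30-45: 16 each from A, C, D = 16*3 = 48 chips; eligible A, C, D
Layer 46-60: 15 each from A, D = 15*2 = 30 chips; eligible A, D

Pot 1: 116 chips, eligible: A, B, C, D
Pot 2: 48 chips, eligible: A, C, D
Pot 3: 30 chips, eligible: A, D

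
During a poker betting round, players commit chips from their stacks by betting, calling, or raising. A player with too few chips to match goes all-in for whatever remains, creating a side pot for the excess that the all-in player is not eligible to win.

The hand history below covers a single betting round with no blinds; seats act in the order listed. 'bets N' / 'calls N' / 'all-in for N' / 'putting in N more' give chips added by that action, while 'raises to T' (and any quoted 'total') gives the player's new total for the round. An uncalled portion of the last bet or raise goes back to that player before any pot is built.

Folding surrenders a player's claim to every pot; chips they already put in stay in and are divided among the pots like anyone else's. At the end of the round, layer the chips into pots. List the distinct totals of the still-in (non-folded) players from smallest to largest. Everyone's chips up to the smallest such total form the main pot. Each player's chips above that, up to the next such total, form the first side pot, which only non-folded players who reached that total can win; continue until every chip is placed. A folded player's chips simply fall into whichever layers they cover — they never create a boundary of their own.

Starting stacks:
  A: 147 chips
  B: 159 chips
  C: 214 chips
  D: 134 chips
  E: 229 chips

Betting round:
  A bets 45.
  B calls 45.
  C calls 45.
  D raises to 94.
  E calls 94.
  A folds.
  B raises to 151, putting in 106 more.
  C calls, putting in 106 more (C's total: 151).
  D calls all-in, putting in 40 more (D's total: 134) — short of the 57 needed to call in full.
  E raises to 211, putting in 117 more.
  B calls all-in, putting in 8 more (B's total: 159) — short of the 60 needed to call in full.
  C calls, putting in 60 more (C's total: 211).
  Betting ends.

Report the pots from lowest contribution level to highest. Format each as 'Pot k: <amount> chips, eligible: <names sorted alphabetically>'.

Pot 1: 581 chips, eligible: B, C, D, E
Pot 2: 75 chips, eligible: B, C, E
Pot 3: 104 chips, eligible: C, E

Derivation:
Contributions: A=45, B=159, C=211, D=134, E=211
Folded: A
Pot levels (distinct totals of non-folded players): 134, 159, 211
Layer 1-134: A 45 + B 134 + C 134 + D 134 + E 134 = 581 chips; eligible B, C, D, E
Layer 135-159: 25 each from B, C, E = 25*3 = 75 chips; eligible B, C, E
Layer 160-211: 52 each from C, E = 52*2 = 104 chips; eligible C, E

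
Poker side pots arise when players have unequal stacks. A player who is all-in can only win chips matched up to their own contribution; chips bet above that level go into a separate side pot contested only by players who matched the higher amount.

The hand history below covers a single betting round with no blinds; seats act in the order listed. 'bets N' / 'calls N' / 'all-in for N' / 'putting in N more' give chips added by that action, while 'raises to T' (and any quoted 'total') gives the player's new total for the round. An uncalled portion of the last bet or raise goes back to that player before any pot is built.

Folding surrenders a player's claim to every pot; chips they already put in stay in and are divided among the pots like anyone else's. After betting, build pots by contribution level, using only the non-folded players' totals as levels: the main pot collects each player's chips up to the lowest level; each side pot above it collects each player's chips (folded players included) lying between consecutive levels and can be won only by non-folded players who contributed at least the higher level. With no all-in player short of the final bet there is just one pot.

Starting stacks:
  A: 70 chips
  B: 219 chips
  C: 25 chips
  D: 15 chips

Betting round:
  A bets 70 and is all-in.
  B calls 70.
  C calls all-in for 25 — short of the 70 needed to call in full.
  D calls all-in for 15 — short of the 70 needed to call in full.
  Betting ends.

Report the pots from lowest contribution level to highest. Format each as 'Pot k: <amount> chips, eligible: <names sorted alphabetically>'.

Pot 1: 60 chips, eligible: A, B, C, D
Pot 2: 30 chips, eligible: A, B, C
Pot 3: 90 chips, eligible: A, B

Derivation:
Contributions: A=70, B=70, C=25, D=15
Pot levels (distinct totals of non-folded players): 15, 25, 70
Layer 1-15: 15 each from A, B, C, D = 15*4 = 60 chips; eligible A, B, C, D
Layer 16-25: 10 each from A, B, C = 10*3 = 30 chips; eligible A, B, C
Layer 26-70: 45 each from A, B = 45*2 = 90 chips; eligible A, B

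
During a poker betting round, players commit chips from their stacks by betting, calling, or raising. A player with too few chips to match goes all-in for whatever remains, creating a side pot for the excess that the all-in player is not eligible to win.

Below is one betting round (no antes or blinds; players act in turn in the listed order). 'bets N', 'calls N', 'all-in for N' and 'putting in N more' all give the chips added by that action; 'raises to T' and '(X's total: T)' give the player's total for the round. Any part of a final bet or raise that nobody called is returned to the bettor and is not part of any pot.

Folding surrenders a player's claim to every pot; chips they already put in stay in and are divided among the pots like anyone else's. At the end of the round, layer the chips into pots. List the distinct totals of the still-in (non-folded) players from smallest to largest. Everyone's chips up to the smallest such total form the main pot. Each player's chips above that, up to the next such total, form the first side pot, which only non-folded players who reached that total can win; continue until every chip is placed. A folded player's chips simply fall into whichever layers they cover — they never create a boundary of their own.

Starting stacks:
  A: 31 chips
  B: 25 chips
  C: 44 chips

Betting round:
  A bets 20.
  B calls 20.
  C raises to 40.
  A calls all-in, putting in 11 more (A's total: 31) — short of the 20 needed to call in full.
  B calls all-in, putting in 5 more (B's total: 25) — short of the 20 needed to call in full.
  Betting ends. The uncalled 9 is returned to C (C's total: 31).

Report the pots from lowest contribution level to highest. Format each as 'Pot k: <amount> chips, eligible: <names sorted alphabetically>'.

Contributions (after 9 returned to C): A=31, B=25, C=31
Pot levels (distinct totals of non-folded players): 25, 31
Layer 1-25: 25 each from A, B, C = 25*3 = 75 chips; eligible A, B, C
Layer 26-31: 6 each from A, C = 6*2 = 12 chips; eligible A, C

Pot 1: 75 chips, eligible: A, B, C
Pot 2: 12 chips, eligible: A, C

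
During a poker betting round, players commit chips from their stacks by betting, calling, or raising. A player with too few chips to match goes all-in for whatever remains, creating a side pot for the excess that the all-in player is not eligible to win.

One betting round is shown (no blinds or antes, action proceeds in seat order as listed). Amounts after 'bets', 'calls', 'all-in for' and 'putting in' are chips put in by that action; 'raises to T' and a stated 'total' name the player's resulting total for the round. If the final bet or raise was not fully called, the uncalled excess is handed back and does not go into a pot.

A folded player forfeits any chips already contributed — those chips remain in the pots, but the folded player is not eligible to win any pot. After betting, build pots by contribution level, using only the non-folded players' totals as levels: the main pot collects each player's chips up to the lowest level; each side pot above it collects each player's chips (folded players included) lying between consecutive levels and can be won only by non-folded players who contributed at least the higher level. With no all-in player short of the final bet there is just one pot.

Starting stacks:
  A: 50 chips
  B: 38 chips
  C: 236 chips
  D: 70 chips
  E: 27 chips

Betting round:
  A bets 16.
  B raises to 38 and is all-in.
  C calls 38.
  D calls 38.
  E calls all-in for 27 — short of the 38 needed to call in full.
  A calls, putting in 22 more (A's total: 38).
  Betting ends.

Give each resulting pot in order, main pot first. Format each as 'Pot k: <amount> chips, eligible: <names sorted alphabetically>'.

Contributions: A=38, B=38, C=38, D=38, E=27
Pot levels (distinct totals of non-folded players): 27, 38
Layer 1-27: 27 each from A, B, C, D, E = 27*5 = 135 chips; eligible A, B, C, D, E
Layer 28-38: 11 each from A, B, C, D = 11*4 = 44 chips; eligible A, B, C, D

Pot 1: 135 chips, eligible: A, B, C, D, E
Pot 2: 44 chips, eligible: A, B, C, D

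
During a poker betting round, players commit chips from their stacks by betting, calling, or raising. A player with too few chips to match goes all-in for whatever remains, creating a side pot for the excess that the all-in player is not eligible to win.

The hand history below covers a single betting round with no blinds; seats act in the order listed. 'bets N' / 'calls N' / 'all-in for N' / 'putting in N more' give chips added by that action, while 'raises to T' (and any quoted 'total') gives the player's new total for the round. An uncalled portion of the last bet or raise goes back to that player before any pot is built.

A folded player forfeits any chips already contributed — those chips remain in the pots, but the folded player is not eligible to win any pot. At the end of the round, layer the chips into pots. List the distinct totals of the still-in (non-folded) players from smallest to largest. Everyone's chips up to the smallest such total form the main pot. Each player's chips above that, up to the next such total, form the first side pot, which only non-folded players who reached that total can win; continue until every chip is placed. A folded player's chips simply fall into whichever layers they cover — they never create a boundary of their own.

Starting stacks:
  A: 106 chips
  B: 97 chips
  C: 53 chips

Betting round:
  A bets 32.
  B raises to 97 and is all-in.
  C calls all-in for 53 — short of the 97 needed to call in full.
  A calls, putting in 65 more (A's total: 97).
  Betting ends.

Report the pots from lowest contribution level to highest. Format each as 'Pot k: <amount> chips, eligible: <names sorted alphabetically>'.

Pot 1: 159 chips, eligible: A, B, C
Pot 2: 88 chips, eligible: A, B

Derivation:
Contributions: A=97, B=97, C=53
Pot levels (distinct totals of non-folded players): 53, 97
Layer 1-53: 53 each from A, B, C = 53*3 = 159 chips; eligible A, B, C
Layer 54-97: 44 each from A, B = 44*2 = 88 chips; eligible A, B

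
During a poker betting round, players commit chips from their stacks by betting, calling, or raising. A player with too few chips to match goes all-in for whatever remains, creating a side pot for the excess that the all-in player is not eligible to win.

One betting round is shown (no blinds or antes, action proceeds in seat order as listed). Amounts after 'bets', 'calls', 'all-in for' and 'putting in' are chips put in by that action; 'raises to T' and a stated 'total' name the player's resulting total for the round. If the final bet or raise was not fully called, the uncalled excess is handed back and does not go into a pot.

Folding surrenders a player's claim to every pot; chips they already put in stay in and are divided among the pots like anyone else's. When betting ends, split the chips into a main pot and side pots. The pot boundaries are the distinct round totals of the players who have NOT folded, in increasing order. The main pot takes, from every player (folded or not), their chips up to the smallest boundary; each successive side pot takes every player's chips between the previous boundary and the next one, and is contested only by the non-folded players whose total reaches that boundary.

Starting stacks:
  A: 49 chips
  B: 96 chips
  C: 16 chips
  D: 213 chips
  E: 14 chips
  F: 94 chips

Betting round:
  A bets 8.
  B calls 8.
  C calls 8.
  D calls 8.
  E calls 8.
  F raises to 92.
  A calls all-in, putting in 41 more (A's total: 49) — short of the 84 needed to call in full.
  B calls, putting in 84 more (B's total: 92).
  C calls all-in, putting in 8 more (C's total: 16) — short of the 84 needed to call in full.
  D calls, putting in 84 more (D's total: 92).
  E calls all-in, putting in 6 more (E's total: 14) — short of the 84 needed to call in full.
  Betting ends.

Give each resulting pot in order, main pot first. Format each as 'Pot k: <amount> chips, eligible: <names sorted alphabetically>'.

Pot 1: 84 chips, eligible: A, B, C, D, E, F
Pot 2: 10 chips, eligible: A, B, C, D, F
Pot 3: 132 chips, eligible: A, B, D, F
Pot 4: 129 chips, eligible: B, D, F

Derivation:
Contributions: A=49, B=92, C=16, D=92, E=14, F=92
Pot levels (distinct totals of non-folded players): 14, 16, 49, 92
Layer 1-14: 14 each from A, B, C, D, E, F = 14*6 = 84 chips; eligible A, B, C, D, E, F
Layer 15-16: 2 each from A, B, C, D, F = 2*5 = 10 chips; eligible A, B, C, D, F
Layer 17-49: 33 each from A, B, D, F = 33*4 = 132 chips; eligible A, B, D, F
Layer 50-92: 43 each from B, D, F = 43*3 = 129 chips; eligible B, D, F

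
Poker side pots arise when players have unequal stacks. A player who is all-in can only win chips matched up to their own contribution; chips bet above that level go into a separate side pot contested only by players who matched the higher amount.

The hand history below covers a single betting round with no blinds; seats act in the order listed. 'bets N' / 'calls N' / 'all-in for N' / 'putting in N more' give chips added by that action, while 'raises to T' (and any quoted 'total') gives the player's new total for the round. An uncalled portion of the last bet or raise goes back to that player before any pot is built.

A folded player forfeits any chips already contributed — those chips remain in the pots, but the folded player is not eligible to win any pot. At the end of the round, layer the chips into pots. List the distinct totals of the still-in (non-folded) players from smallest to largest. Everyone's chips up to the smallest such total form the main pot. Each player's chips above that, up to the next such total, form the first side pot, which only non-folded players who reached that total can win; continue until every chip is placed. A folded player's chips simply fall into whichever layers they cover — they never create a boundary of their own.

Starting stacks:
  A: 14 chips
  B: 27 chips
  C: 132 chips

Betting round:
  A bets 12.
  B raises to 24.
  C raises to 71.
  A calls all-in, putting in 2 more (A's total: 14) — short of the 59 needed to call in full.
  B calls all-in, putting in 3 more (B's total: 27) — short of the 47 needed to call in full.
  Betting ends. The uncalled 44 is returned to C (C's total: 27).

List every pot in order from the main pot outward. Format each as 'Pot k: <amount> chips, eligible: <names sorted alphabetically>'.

Contributions (after 44 returned to C): A=14, B=27, C=27
Pot levels (distinct totals of non-folded players): 14, 27
Layer 1-14: 14 each from A, B, C = 14*3 = 42 chips; eligible A, B, C
Layer 15-27: 13 each from B, C = 13*2 = 26 chips; eligible B, C

Pot 1: 42 chips, eligible: A, B, C
Pot 2: 26 chips, eligible: B, C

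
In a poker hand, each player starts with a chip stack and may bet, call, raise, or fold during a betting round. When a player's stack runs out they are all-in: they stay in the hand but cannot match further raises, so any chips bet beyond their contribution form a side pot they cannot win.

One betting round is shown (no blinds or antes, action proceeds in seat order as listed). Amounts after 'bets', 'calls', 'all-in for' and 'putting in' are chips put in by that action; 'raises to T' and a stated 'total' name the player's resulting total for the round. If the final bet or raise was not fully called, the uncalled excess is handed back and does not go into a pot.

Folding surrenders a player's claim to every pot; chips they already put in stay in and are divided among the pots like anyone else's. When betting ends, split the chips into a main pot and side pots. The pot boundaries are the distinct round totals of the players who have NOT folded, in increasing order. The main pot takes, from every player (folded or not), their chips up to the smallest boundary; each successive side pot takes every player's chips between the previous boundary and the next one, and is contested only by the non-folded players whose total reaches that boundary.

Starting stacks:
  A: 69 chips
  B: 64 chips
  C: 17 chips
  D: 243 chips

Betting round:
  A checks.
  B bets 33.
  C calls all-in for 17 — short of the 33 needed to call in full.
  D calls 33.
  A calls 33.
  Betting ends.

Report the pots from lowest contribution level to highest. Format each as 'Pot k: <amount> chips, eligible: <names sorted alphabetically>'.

Pot 1: 68 chips, eligible: A, B, C, D
Pot 2: 48 chips, eligible: A, B, D

Derivation:
Contributions: A=33, B=33, C=17, D=33
Pot levels (distinct totals of non-folded players): 17, 33
Layer 1-17: 17 each from A, B, C, D = 17*4 = 68 chips; eligible A, B, C, D
Layer 18-33: 16 each from A, B, D = 16*3 = 48 chips; eligible A, B, D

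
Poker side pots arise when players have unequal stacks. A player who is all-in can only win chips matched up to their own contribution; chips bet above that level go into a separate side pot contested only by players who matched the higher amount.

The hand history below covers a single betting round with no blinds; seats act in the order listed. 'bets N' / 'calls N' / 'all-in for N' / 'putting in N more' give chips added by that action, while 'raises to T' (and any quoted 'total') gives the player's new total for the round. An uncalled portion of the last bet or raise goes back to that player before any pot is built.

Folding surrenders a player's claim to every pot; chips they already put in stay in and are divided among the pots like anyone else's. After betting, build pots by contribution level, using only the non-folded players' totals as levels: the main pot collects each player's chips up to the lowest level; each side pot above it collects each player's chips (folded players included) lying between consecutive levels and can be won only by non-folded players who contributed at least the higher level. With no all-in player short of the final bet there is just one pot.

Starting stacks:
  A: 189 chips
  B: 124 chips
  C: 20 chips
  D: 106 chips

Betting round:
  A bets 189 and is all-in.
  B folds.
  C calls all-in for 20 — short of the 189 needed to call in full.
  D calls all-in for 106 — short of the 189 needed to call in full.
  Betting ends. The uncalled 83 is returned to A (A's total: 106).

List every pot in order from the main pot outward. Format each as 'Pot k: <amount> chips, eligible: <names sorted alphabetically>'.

Contributions (after 83 returned to A): A=106, C=20, D=106
Folded: B
Pot levels (distinct totals of non-folded players): 20, 106
Layer 1-20: 20 each from A, C, D = 20*3 = 60 chips; eligible A, C, D
Layer 21-106: 86 each from A, D = 86*2 = 172 chips; eligible A, D

Pot 1: 60 chips, eligible: A, C, D
Pot 2: 172 chips, eligible: A, D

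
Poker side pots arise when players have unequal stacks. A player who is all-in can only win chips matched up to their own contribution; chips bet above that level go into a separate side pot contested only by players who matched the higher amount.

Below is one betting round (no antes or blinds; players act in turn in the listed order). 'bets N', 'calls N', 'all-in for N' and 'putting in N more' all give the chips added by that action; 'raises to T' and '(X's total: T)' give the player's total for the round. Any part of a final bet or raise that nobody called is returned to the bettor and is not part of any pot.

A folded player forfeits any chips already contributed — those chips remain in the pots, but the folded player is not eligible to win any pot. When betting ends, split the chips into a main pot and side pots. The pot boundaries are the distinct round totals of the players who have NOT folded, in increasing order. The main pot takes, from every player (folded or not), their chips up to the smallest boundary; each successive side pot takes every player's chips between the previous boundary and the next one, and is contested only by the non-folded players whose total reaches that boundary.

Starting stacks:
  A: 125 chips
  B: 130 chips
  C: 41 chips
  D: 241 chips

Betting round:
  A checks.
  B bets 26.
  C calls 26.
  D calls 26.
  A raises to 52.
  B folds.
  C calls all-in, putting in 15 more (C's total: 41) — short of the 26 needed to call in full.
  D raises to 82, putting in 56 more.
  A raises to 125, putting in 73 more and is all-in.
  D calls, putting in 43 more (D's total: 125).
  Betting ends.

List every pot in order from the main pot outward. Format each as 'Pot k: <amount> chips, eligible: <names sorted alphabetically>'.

Pot 1: 149 chips, eligible: A, C, D
Pot 2: 168 chips, eligible: A, D

Derivation:
Contributions: A=125, B=26, C=41, D=125
Folded: B
Pot levels (distinct totals of non-folded players): 41, 125
Layer 1-41: A 41 + B 26 + C 41 + D 41 = 149 chips; eligible A, C, D
Layer 42-125: 84 each from A, D = 84*2 = 168 chips; eligible A, D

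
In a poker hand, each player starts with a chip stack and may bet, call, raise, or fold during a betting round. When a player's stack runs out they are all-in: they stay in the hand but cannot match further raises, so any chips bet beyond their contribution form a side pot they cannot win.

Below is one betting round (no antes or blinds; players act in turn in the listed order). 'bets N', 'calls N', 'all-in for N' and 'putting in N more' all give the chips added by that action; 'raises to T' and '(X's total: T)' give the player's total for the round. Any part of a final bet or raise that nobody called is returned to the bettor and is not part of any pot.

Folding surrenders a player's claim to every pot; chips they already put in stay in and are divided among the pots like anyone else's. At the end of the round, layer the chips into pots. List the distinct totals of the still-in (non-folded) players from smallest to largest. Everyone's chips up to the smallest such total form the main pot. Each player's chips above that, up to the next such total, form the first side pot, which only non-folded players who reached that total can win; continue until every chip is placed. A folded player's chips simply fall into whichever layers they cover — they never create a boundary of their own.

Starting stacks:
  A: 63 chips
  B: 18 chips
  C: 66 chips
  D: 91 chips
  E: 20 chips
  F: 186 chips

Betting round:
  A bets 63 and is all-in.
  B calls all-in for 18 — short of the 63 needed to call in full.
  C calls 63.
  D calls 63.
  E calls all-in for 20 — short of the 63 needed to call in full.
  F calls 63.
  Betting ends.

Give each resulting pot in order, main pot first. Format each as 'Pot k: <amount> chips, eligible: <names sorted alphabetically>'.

Pot 1: 108 chips, eligible: A, B, C, D, E, F
Pot 2: 10 chips, eligible: A, C, D, E, F
Pot 3: 172 chips, eligible: A, C, D, F

Derivation:
Contributions: A=63, B=18, C=63, D=63, E=20, F=63
Pot levels (distinct totals of non-folded players): 18, 20, 63
Layer 1-18: 18 each from A, B, C, D, E, F = 18*6 = 108 chips; eligible A, B, C, D, E, F
Layer 19-20: 2 each from A, C, D, E, F = 2*5 = 10 chips; eligible A, C, D, E, F
Layer 21-63: 43 each from A, C, D, F = 43*4 = 172 chips; eligible A, C, D, F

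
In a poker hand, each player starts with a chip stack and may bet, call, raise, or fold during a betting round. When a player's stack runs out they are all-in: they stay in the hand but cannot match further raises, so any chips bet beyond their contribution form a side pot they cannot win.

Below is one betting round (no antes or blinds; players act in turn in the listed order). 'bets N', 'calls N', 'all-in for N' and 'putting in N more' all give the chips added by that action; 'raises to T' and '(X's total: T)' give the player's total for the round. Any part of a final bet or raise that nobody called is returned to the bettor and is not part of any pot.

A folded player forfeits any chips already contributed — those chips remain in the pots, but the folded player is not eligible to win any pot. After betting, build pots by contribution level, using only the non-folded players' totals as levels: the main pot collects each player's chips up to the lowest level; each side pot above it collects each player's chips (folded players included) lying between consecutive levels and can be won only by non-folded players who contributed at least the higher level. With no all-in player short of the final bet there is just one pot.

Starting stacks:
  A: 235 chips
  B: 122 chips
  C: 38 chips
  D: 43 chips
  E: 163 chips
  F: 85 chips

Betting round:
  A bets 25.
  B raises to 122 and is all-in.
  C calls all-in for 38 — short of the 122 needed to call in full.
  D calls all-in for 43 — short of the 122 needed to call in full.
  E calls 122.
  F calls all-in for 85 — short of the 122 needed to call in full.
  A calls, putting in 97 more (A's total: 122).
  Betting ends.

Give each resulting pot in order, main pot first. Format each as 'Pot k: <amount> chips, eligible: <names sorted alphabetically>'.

Contributions: A=122, B=122, C=38, D=43, E=122, F=85
Pot levels (distinct totals of non-folded players): 38, 43, 85, 122
Layer 1-38: 38 each from A, B, C, D, E, F = 38*6 = 228 chips; eligible A, B, C, D, E, F
Layer 39-43: 5 each from A, B, D, E, F = 5*5 = 25 chips; eligible A, B, D, E, F
Layer 44-85: 42 each from A, B, E, F = 42*4 = 168 chips; eligible A, B, E, F
Layer 86-122: 37 each from A, B, E = 37*3 = 111 chips; eligible A, B, E

Pot 1: 228 chips, eligible: A, B, C, D, E, F
Pot 2: 25 chips, eligible: A, B, D, E, F
Pot 3: 168 chips, eligible: A, B, E, F
Pot 4: 111 chips, eligible: A, B, E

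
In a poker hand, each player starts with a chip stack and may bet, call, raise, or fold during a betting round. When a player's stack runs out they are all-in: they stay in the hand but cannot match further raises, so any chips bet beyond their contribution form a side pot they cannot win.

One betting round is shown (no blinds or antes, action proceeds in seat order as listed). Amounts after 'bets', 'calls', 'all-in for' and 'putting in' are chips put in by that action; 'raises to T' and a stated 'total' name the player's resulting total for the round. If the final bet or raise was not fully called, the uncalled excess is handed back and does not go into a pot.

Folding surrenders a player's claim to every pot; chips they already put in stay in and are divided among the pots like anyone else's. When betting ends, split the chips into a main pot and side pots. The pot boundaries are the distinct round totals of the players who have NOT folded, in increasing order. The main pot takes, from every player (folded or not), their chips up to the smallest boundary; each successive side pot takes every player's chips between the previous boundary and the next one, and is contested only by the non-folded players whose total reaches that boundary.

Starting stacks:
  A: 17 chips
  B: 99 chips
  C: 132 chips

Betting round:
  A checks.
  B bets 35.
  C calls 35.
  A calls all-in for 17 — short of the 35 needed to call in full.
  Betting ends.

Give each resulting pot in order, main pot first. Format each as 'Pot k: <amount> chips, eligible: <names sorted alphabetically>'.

Contributions: A=17, B=35, C=35
Pot levels (distinct totals of non-folded players): 17, 35
Layer 1-17: 17 each from A, B, C = 17*3 = 51 chips; eligible A, B, C
Layer 18-35: 18 each from B, C = 18*2 = 36 chips; eligible B, C

Pot 1: 51 chips, eligible: A, B, C
Pot 2: 36 chips, eligible: B, C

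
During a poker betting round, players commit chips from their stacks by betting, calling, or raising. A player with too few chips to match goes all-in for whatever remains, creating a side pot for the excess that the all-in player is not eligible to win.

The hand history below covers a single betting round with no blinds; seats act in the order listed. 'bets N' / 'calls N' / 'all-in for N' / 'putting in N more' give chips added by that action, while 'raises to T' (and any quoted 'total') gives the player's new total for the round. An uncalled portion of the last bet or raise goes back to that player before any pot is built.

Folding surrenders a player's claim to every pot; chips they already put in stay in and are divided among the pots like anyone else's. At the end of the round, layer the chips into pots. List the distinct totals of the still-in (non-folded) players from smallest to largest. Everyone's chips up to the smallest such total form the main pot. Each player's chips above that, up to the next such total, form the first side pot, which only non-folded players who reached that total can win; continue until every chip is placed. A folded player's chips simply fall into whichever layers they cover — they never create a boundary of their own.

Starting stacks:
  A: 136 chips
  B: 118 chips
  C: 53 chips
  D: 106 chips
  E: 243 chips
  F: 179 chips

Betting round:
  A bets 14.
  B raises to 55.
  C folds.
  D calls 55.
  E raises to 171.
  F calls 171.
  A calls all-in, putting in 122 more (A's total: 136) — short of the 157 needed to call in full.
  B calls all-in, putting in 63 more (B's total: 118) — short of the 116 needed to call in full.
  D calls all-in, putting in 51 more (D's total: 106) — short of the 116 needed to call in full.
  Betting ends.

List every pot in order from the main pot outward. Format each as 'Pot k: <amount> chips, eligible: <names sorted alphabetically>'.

Pot 1: 530 chips, eligible: A, B, D, E, F
Pot 2: 48 chips, eligible: A, B, E, F
Pot 3: 54 chips, eligible: A, E, F
Pot 4: 70 chips, eligible: E, F

Derivation:
Contributions: A=136, B=118, D=106, E=171, F=171
Folded: C
Pot levels (distinct totals of non-folded players): 106, 118, 136, 171
Layer 1-106: 106 each from A, B, D, E, F = 106*5 = 530 chips; eligible A, B, D, E, F
Layer 107-118: 12 each from A, B, E, F = 12*4 = 48 chips; eligible A, B, E, F
Layer 119-136: 18 each from A, E, F = 18*3 = 54 chips; eligible A, E, F
Layer 137-171: 35 each from E, F = 35*2 = 70 chips; eligible E, F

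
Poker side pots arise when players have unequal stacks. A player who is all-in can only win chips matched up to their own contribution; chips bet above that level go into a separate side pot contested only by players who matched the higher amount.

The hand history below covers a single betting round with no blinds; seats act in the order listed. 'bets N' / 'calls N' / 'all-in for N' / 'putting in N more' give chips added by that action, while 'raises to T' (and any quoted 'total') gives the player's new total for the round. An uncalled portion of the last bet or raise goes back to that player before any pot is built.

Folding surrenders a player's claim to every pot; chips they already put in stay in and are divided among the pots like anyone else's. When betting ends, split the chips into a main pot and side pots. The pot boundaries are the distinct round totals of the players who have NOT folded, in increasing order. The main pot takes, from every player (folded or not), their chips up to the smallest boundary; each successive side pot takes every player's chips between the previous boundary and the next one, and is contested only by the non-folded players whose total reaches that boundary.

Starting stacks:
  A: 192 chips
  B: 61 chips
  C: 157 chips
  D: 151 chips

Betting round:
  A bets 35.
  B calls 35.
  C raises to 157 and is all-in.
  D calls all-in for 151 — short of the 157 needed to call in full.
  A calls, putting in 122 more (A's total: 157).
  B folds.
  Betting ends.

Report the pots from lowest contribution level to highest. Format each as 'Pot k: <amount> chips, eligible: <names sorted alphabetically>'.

Pot 1: 488 chips, eligible: A, C, D
Pot 2: 12 chips, eligible: A, C

Derivation:
Contributions: A=157, B=35, C=157, D=151
Folded: B
Pot levels (distinct totals of non-folded players): 151, 157
Layer 1-151: A 151 + B 35 + C 151 + D 151 = 488 chips; eligible A, C, D
Layer 152-157: 6 each from A, C = 6*2 = 12 chips; eligible A, C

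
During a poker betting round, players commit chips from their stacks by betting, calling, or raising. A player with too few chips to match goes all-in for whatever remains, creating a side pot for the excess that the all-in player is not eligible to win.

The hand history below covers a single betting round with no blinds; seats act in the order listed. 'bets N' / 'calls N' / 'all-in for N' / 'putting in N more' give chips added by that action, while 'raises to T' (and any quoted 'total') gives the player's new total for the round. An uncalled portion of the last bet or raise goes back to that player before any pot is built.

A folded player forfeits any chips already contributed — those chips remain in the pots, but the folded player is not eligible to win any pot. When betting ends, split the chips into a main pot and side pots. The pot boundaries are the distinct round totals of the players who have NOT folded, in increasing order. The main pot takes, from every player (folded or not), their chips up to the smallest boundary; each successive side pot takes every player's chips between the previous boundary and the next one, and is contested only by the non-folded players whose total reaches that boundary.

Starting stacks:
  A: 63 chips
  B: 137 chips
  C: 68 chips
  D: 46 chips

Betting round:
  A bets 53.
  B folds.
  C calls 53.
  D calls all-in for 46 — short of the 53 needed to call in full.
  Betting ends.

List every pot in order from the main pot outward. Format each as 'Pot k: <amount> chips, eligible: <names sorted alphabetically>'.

Contributions: A=53, C=53, D=46
Folded: B
Pot levels (distinct totals of non-folded players): 46, 53
Layer 1-46: 46 each from A, C, D = 46*3 = 138 chips; eligible A, C, D
Layer 47-53: 7 each from A, C = 7*2 = 14 chips; eligible A, C

Pot 1: 138 chips, eligible: A, C, D
Pot 2: 14 chips, eligible: A, C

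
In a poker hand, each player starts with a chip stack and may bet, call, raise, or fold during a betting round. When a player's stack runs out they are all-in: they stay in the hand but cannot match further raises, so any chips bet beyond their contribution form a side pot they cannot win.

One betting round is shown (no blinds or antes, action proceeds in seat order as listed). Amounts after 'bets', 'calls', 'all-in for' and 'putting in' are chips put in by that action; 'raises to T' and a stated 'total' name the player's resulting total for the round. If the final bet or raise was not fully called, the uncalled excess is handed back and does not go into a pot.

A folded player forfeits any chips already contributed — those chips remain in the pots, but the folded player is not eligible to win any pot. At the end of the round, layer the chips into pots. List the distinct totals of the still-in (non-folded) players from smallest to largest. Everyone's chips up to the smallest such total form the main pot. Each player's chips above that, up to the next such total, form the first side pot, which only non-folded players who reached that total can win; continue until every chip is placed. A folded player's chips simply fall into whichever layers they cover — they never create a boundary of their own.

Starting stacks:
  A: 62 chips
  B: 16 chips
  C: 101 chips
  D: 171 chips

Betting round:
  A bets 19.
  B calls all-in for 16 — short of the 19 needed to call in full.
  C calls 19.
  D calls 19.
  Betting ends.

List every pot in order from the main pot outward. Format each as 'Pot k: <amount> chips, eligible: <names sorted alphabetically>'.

Contributions: A=19, B=16, C=19, D=19
Pot levels (distinct totals of non-folded players): 16, 19
Layer 1-16: 16 each from A, B, C, D = 16*4 = 64 chips; eligible A, B, C, D
Layer 17-19: 3 each from A, C, D = 3*3 = 9 chips; eligible A, C, D

Pot 1: 64 chips, eligible: A, B, C, D
Pot 2: 9 chips, eligible: A, C, D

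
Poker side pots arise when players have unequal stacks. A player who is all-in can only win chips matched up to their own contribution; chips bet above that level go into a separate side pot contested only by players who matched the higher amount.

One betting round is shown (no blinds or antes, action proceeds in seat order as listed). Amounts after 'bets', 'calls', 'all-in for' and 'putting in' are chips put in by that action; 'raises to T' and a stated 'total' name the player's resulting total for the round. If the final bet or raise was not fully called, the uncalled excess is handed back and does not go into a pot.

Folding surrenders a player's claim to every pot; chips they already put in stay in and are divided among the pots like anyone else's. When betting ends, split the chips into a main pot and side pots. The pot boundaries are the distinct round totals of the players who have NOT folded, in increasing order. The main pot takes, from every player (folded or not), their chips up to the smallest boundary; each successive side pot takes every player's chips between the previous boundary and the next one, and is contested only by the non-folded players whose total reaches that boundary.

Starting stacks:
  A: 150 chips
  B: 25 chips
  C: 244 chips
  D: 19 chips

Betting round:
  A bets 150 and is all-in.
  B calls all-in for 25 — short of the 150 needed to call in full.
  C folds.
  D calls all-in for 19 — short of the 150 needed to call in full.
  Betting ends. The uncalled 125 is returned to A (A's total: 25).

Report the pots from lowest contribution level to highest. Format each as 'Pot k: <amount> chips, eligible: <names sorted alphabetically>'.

Contributions (after 125 returned to A): A=25, B=25, D=19
Folded: C
Pot levels (distinct totals of non-folded players): 19, 25
Layer 1-19: 19 each from A, B, D = 19*3 = 57 chips; eligible A, B, D
Layer 20-25: 6 each from A, B = 6*2 = 12 chips; eligible A, B

Pot 1: 57 chips, eligible: A, B, D
Pot 2: 12 chips, eligible: A, B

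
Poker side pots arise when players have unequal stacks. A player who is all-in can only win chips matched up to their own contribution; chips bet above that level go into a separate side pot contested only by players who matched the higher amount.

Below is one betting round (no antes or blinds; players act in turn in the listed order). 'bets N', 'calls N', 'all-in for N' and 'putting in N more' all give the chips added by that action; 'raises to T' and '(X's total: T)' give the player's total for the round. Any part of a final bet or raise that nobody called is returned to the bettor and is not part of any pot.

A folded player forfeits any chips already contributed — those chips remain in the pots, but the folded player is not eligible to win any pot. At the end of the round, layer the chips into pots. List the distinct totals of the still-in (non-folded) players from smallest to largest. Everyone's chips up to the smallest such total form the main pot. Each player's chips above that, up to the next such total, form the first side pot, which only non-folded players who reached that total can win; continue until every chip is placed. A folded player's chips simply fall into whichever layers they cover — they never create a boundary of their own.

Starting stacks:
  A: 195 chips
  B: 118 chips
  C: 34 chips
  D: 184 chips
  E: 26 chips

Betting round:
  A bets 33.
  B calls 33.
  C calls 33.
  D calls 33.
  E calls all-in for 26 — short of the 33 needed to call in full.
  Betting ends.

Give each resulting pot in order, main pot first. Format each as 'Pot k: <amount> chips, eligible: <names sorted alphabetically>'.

Contributions: A=33, B=33, C=33, D=33, E=26
Pot levels (distinct totals of non-folded players): 26, 33
Layer 1-26: 26 each from A, B, C, D, E = 26*5 = 130 chips; eligible A, B, C, D, E
Layer 27-33: 7 each from A, B, C, D = 7*4 = 28 chips; eligible A, B, C, D

Pot 1: 130 chips, eligible: A, B, C, D, E
Pot 2: 28 chips, eligible: A, B, C, D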